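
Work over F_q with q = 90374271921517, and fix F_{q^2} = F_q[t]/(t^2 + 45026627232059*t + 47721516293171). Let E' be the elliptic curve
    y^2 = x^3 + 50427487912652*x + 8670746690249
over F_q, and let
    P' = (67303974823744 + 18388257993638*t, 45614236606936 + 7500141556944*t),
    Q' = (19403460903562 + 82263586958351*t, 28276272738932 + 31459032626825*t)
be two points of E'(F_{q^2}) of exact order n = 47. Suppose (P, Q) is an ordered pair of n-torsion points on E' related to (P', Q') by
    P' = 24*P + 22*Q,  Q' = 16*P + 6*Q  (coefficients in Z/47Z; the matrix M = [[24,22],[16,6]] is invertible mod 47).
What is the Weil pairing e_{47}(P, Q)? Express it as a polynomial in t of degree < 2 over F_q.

56696260274222 + 81305797383530*t

Under M = [[24,22],[16,6]] in GL_2(Z/47), e_{47}(P',Q') = e_{47}(P,Q)^(24*6-22*16 mod 47).
So e_{47}(P,Q) = e_{47}(P',Q')^{7}, since 27*7 = 1 mod 47.
Miller loop for e_{47} over F_{90374271921517^2}: bits of 47 = 101111; 5 double steps + 4 add steps, l/v at each.
Miller gives e_{47}(P',Q') = 26210324492889 + 18344884958994*t in F_{90374271921517^2}.
Finally e_{47}(P,Q) = 56696260274222 + 81305797383530*t.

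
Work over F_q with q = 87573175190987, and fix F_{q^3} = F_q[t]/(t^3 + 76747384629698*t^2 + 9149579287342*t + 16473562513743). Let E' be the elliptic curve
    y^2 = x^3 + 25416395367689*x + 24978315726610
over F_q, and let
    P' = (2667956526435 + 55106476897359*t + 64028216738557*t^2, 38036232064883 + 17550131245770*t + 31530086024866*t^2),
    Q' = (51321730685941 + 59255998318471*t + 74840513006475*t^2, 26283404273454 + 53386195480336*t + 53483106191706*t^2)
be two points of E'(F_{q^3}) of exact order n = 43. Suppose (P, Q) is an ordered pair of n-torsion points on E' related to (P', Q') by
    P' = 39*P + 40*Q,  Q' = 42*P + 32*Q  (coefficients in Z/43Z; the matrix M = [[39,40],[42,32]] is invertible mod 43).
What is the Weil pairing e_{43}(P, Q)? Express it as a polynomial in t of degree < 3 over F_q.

The 43-Weil pairing on E[43] over F_{87573175190987} is alternating-bilinear: e_{43}(P',Q') = e_{43}(P,Q)^det(M).
det(M) mod 43 = 41; its inverse in (Z/43)^* is 21 (check: 41*21 mod 43 = 1).
Build f_{43,P'} and f_{43,Q'} via the 6-bit ladder of 43=101011_2; evaluate at shifted divisors; quotient in F_{87573175190987^3}.
f_P(D_Q)/f_Q(D_P) = 3286074858608 + 21505031795960*t + 71448332897429*t^2.
Finally e_{43}(P,Q) = 75108248719578 + 77039762385092*t + 33349356517659*t^2.

75108248719578 + 77039762385092*t + 33349356517659*t^2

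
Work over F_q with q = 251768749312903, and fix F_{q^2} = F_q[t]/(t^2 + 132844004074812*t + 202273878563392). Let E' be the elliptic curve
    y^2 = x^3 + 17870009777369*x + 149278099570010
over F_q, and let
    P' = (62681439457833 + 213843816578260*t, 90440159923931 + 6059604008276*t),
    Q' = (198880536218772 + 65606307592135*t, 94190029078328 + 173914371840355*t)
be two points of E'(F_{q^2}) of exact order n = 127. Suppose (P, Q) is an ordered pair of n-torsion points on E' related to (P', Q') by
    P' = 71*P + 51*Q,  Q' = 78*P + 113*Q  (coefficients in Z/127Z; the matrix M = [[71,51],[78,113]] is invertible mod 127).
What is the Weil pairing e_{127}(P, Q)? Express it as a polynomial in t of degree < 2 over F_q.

94534417929376 + 160106190245953*t

Under M = [[71,51],[78,113]] in GL_2(Z/127), e_{127}(P',Q') = e_{127}(P,Q)^(71*113-51*78 mod 127).
det M = 71*113 - 51*78 = 4045 = 108 (mod 127); 108^{-1} = 20 (mod 127).
Double-and-add over 1111111: 7-1 doublings, 7-1 additions; each step l_{T,T}/v_{2T} or l_{T,P'}/v at Q'+S for random S.
So e_{127}(P',Q') = 125109810625401 + 54565302939103*t.
Finally e_{127}(P,Q) = 94534417929376 + 160106190245953*t.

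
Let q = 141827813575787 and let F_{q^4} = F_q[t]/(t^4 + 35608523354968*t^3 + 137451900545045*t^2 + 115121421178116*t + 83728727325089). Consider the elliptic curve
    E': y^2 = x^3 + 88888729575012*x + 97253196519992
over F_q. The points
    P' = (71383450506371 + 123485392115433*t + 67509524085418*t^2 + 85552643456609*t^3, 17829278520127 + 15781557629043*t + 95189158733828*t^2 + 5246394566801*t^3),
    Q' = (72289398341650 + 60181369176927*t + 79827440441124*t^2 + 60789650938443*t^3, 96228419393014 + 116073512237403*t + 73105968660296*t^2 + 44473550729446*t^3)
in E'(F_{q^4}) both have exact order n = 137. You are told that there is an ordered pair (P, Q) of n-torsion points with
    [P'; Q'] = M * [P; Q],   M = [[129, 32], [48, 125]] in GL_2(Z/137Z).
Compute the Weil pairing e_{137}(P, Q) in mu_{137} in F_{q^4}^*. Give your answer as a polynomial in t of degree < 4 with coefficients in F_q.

90754789909602 + 25451121536731*t + 83112531459926*t^2 + 84378807959772*t^3

e_{137} is bilinear + alternating on E[137], so e_{137}(129*P + 32*Q, 48*P + 125*Q) = e_{137}(P,Q)^(129*125-32*48).
det M = 129*125 - 32*48 = 14589 = 67 (mod 137); 67^{-1} = 45 (mod 137).
Miller loop for e_{137} over F_{141827813575787^4}: bits of 137 = 10001001; 7 double steps + 2 add steps, l/v at each.
f_P(D_Q)/f_Q(D_P) = 116279127959661 + 26177622435283*t + 123023134007548*t^2 + 29156457694515*t^3.
Hence e(P,Q) = 90754789909602 + 25451121536731*t + 83112531459926*t^2 + 84378807959772*t^3 in F_{141827813575787^4}^*.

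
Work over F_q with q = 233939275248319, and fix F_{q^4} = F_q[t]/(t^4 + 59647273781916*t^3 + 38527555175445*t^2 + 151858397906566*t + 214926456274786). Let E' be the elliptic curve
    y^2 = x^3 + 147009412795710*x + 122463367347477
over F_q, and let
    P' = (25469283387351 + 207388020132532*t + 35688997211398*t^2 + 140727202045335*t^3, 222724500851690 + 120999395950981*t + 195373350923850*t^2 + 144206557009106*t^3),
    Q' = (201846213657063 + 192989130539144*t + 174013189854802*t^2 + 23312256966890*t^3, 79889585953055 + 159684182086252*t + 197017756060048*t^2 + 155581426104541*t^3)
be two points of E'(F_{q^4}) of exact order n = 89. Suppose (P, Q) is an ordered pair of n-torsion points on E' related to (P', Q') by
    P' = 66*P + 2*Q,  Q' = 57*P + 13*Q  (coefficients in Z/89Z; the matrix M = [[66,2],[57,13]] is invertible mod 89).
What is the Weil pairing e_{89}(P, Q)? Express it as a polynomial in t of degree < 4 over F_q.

Under M = [[66,2],[57,13]] in GL_2(Z/89), e_{89}(P',Q') = e_{89}(P,Q)^(66*13-2*57 mod 89).
Inverting 32 mod 89: 64. Thus e_{89}(P,Q) = e(P',Q')^{64}.
Double-and-add over 1011001: 7-1 doublings, 4-1 additions; each step l_{T,T}/v_{2T} or l_{T,P'}/v at Q'+S for random S.
e_{89}(P',Q') = 156500756939363 + 46901427355004*t + 3348841702889*t^2 + 212913012373839*t^3.
e_{89}(P,Q) = (156500756939363 + 46901427355004*t + 3348841702889*t^2 + 212913012373839*t^3)^{64} = 76797710886844 + 5694651191029*t + 213077224863617*t^2 + 32455427404586*t^3.

76797710886844 + 5694651191029*t + 213077224863617*t^2 + 32455427404586*t^3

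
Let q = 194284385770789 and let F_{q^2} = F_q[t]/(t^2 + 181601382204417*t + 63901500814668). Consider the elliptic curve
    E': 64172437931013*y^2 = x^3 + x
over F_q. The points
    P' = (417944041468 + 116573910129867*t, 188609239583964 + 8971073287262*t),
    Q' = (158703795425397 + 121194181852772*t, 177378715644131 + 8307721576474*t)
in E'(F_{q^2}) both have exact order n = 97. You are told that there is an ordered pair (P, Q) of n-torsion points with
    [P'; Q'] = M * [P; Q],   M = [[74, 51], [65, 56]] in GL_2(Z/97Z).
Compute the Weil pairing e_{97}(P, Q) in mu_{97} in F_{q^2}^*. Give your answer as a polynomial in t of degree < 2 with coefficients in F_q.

167999297830670 + 28403561062271*t

Since e_{97}(P,P)=e_{97}(Q,Q)=1 and e_{97}(Q,P)=e_{97}(P,Q)^{-1}, expanding e_{97}(74*P + 51*Q,65*P + 56*Q) leaves e(P,Q)^det(M).
det(M) mod 97 = 53; its inverse in (Z/97)^* is 11 (check: 53*11 mod 97 = 1).
Montgomery->Weierstrass: x_W = 50676502772408*x, y_W=50676502772408*y on F_{194284385770789}; lands on y^2=x^3+168260185950395*x.
Miller loop for e_{97} over F_{194284385770789^2}: bits of 97 = 1100001; 6 double steps + 2 add steps, l/v at each.
f_P(D_Q)/f_Q(D_P) = 191308100999185 + 103845905160384*t.
e_{97}(P,Q) = (191308100999185 + 103845905160384*t)^{11} = 167999297830670 + 28403561062271*t.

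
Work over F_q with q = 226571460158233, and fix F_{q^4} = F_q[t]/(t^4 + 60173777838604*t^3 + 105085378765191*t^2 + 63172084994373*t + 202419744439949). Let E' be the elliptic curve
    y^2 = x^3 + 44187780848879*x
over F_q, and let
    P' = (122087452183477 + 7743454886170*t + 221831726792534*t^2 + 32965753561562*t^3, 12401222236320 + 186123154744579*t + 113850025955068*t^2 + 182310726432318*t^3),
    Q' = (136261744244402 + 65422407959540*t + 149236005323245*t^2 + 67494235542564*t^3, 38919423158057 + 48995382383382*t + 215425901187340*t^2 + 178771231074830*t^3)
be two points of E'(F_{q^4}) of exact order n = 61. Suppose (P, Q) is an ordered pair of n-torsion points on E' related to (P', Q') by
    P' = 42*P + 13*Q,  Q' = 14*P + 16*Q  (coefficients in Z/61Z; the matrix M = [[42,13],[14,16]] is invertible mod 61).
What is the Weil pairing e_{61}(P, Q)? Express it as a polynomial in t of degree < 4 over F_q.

Alternating bilinearity on E[61] (values in mu_{61} in F_{226571460158233^4}) gives e(P',Q') = e(P,Q)^det(M).
det(M) mod 61 = 2; its inverse in (Z/61)^* is 31 (check: 2*31 mod 61 = 1).
Build f_{61,P'} and f_{61,Q'} via the 6-bit ladder of 61=111101_2; evaluate at shifted divisors; quotient in F_{226571460158233^4}.
So e_{61}(P',Q') = 162196487160346 + 40789580570881*t + 112179626585907*t^2 + 226477788752040*t^3.
e_{61}(P,Q) = (162196487160346 + 40789580570881*t + 112179626585907*t^2 + 226477788752040*t^3)^{31} = 164593527198348 + 152204873854611*t + 207352543991551*t^2 + 141523712718087*t^3.

164593527198348 + 152204873854611*t + 207352543991551*t^2 + 141523712718087*t^3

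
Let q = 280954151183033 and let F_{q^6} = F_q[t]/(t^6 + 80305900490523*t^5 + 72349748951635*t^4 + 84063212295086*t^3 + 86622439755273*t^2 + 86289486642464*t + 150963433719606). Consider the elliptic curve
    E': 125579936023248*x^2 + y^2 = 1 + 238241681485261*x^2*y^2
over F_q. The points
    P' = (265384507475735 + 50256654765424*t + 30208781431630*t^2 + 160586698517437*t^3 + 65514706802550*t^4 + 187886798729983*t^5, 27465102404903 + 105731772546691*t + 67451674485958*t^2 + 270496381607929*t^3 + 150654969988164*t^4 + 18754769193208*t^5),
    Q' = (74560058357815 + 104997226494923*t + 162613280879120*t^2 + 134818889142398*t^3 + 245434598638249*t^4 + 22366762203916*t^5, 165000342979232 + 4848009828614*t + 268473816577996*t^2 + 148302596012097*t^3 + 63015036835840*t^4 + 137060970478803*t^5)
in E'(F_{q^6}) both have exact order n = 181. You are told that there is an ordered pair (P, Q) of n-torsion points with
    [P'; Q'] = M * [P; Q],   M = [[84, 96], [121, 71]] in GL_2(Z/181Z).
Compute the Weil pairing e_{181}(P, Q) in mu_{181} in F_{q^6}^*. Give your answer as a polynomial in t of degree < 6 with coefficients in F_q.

e_{181}(aP+bQ,cP+dQ) = e_{181}(P,Q)^(ad-bc); with (a,b,c,d)=(84,96,121,71) this gives the det-181 law.
84*71 - 96*121 = -5652; reduced mod 181: det = 140, inverse 128.
Map (x,y)_Ed via u=(1+y)/(1-y), v=(1+y)/((1-y)x) to Montgomery A=228262765880091,B=5327561107144; then to (a',b')=(155393671489566,199795184192723).
Miller loop for e_{181} over F_{280954151183033^6}: bits of 181 = 10110101; 7 double steps + 4 add steps, l/v at each.
f_P(D_Q)/f_Q(D_P) = 80829152188257 + 66568859168348*t + 6553213177143*t^2 + 207365585456895*t^3 + 246172760496195*t^4 + 196429765889183*t^5.
e_{181}(P,Q) = (80829152188257 + 66568859168348*t + 6553213177143*t^2 + 207365585456895*t^3 + 246172760496195*t^4 + 196429765889183*t^5)^{128} = 77108351943219 + 150478269935842*t + 135367218500357*t^2 + 89329057802527*t^3 + 38876066883289*t^4 + 43596686192350*t^5.

77108351943219 + 150478269935842*t + 135367218500357*t^2 + 89329057802527*t^3 + 38876066883289*t^4 + 43596686192350*t^5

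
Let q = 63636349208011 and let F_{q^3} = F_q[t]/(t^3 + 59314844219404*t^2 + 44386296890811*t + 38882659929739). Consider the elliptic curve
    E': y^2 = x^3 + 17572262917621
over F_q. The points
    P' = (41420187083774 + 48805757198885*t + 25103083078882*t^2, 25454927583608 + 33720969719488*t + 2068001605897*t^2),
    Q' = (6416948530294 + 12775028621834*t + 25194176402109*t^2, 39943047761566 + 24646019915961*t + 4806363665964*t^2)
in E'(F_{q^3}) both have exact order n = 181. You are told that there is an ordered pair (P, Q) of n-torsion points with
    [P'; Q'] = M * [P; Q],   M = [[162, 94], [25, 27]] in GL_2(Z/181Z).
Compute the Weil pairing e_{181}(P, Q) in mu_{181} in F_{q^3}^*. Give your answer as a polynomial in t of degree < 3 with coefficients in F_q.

e_{181} is bilinear + alternating on E[181], so e_{181}(162*P + 94*Q, 25*P + 27*Q) = e_{181}(P,Q)^(162*27-94*25).
det(M) mod 181 = 33; its inverse in (Z/181)^* is 11 (check: 33*11 mod 181 = 1).
Build f_{181,P'} and f_{181,Q'} via the 8-bit ladder of 181=10110101_2; evaluate at shifted divisors; quotient in F_{63636349208011^3}.
Result: e(P',Q') = 61452235610910 + 18590389884503*t + 17869378504355*t^2.
Finally e_{181}(P,Q) = 42402410446679 + 38095120769273*t + 39935089221156*t^2.

42402410446679 + 38095120769273*t + 39935089221156*t^2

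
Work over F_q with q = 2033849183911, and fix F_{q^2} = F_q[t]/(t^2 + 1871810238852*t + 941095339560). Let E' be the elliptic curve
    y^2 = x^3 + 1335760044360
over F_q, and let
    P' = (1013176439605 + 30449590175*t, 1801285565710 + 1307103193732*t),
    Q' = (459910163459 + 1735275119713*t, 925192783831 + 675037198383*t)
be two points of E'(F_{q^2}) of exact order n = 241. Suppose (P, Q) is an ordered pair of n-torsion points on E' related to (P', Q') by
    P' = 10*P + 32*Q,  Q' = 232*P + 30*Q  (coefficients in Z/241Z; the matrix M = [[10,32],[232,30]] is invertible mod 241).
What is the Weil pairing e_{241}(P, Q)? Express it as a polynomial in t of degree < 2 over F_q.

1019573017991 + 770014945390*t

Alternating bilinearity on E[241] (values in mu_{241} in F_{2033849183911^2}) gives e(P',Q') = e(P,Q)^det(M).
10*30 - 32*232 = -7124; reduced mod 241: det = 106, inverse 216.
Run Miller on y^2=x^3+1335760044360 over F_{2033849183911}: ladder 11110001 (8 bits); e = f_P(D_Q)/f_Q(D_P).
So e_{241}(P',Q') = 1456275644461 + 857992997439*t.
Thus e_{241}(P,Q) = 1019573017991 + 770014945390*t.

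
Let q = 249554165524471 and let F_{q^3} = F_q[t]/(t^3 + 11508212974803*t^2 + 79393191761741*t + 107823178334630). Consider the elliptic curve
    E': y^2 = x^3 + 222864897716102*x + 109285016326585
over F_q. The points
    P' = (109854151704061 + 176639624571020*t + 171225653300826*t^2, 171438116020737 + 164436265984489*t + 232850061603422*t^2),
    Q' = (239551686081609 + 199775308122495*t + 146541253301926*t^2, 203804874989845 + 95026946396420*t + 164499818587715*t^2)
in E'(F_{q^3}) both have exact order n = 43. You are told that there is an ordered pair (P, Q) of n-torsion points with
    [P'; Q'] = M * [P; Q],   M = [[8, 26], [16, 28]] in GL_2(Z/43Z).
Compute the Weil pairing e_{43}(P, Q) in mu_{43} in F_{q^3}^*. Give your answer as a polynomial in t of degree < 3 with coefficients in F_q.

14040588541649 + 46660008096728*t + 174622384659387*t^2

The 43-Weil pairing on E[43] over F_{249554165524471} is alternating-bilinear: e_{43}(P',Q') = e_{43}(P,Q)^det(M).
Inverting 23 mod 43: 15. Thus e_{43}(P,Q) = e(P',Q')^{15}.
Double-and-add over 101011: 6-1 doublings, 4-1 additions; each step l_{T,T}/v_{2T} or l_{T,P'}/v at Q'+S for random S.
e_{43}(P',Q') = 38328572968766 + 20307447004365*t + 72135599570150*t^2.
Thus e_{43}(P,Q) = 14040588541649 + 46660008096728*t + 174622384659387*t^2.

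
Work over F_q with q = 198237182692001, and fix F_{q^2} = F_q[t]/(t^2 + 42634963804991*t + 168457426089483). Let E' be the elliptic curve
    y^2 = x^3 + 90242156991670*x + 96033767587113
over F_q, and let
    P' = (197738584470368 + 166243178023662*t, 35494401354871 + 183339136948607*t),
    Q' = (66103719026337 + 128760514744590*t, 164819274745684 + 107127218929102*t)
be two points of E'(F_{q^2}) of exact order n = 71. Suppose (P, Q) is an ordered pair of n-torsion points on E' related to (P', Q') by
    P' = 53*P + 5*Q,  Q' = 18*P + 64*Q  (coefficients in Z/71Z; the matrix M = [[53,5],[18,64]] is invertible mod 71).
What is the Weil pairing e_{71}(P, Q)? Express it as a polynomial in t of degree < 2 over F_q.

Since e_{71}(P,P)=e_{71}(Q,Q)=1 and e_{71}(Q,P)=e_{71}(P,Q)^{-1}, expanding e_{71}(53*P + 5*Q,18*P + 64*Q) leaves e(P,Q)^det(M).
det M = 53*64 - 5*18 = 3302 = 36 (mod 71); 36^{-1} = 2 (mod 71).
Run Miller on y^2=x^3+90242156991670*x+96033767587113 over F_{198237182692001}: ladder 1000111 (7 bits); e = f_P(D_Q)/f_Q(D_P).
Result: e(P',Q') = 115590252878793 + 26819449447682*t.
Finally e_{71}(P,Q) = 3489873588976 + 108833213533037*t.

3489873588976 + 108833213533037*t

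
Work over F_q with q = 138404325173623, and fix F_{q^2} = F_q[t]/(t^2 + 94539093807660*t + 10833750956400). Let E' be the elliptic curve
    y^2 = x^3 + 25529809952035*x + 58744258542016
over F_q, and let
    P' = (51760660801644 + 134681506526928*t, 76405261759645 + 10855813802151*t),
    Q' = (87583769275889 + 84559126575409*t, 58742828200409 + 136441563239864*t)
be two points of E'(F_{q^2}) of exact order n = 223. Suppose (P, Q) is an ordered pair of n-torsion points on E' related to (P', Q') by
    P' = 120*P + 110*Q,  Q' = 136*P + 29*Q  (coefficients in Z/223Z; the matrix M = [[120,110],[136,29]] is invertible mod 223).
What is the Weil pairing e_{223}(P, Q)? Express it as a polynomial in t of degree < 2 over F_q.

e_{223}(aP+bQ,cP+dQ) = e_{223}(P,Q)^(ad-bc); with (a,b,c,d)=(120,110,136,29) this gives the det-223 law.
Inverting 116 mod 223: 25. Thus e_{223}(P,Q) = e(P',Q')^{25}.
Double-and-add over 11011111: 8-1 doublings, 7-1 additions; each step l_{T,T}/v_{2T} or l_{T,P'}/v at Q'+S for random S.
Miller gives e_{223}(P',Q') = 86419046513484 + 26963799567334*t in F_{138404325173623^2}.
e_{223}(P,Q) = (86419046513484 + 26963799567334*t)^{25} = 50857586410034 + 106426521800838*t.

50857586410034 + 106426521800838*t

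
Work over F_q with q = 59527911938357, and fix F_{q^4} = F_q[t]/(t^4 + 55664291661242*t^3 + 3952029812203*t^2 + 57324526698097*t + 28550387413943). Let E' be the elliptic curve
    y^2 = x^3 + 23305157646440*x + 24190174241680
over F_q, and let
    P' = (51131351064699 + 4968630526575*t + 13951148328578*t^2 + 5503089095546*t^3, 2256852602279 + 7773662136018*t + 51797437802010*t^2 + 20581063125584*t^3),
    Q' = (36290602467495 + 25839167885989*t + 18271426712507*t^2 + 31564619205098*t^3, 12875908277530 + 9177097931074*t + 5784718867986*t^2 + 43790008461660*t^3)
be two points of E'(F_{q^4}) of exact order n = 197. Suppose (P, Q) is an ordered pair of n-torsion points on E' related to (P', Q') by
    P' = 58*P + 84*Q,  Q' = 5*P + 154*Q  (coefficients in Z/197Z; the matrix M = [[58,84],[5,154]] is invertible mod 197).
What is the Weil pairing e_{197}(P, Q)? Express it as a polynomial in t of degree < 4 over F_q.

43049687352895 + 6864197377929*t + 7259597211028*t^2 + 45819830988188*t^3

Under M = [[58,84],[5,154]] in GL_2(Z/197), e_{197}(P',Q') = e_{197}(P,Q)^(58*154-84*5 mod 197).
det(M) mod 197 = 41; its inverse in (Z/197)^* is 173 (check: 41*173 mod 197 = 1).
Double-and-add over 11000101: 8-1 doublings, 4-1 additions; each step l_{T,T}/v_{2T} or l_{T,P'}/v at Q'+S for random S.
e_{197}(P',Q') = 3690267702416 + 573306685826*t + 38874998321749*t^2 + 35706513551454*t^3.
(3690267702416 + 573306685826*t + 38874998321749*t^2 + 35706513551454*t^3)^{173} mod (59527911938357,f) = 43049687352895 + 6864197377929*t + 7259597211028*t^2 + 45819830988188*t^3.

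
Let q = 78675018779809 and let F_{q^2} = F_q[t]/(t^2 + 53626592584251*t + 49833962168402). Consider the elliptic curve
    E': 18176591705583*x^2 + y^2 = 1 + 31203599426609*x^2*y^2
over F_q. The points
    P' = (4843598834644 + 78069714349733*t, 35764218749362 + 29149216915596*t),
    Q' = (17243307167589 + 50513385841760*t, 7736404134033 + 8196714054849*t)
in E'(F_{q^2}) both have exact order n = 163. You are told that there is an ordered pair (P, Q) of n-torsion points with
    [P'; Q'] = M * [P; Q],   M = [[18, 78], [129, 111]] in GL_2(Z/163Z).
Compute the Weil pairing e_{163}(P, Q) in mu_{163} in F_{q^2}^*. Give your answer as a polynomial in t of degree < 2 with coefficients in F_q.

e_{163}(aP+bQ,cP+dQ) = e_{163}(P,Q)^(ad-bc); with (a,b,c,d)=(18,78,129,111) this gives the det-163 law.
Inverting 86 mod 163: 127. Thus e_{163}(P,Q) = e(P',Q')^{127}.
Map (x,y)_Ed via u=(1+y)/(1-y), v=(1+y)/((1-y)x) to Montgomery A=76177906359163,B=43148609340355; then to (a',b')=(42648263179981,41309641837884).
8-bit Miller (10100011) on E'/F_{78675018779809} with a'=42648263179981, b'=41309641837884: accumulate tangent/chord ratios at Q'+S and P'+S'.
f_P(D_Q)/f_Q(D_P) = 5962370156555 + 16570494126150*t.
(5962370156555 + 16570494126150*t)^{127} mod (78675018779809,f) = 49301493824966 + 3219100898914*t.

49301493824966 + 3219100898914*t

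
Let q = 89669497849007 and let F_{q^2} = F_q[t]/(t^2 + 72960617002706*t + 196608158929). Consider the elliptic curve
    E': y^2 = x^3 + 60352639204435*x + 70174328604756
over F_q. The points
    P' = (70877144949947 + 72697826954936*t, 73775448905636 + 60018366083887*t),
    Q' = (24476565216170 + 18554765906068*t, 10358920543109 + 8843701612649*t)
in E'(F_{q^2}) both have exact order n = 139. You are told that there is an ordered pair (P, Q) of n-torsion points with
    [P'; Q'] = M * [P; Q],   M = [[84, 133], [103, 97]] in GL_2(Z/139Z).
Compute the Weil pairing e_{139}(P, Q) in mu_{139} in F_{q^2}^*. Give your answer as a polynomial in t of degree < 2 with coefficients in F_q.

e_{139}(aP+bQ,cP+dQ) = e_{139}(P,Q)^(ad-bc); with (a,b,c,d)=(84,133,103,97) this gives the det-139 law.
84*97 - 133*103 = -5551; reduced mod 139: det = 9, inverse 31.
Build f_{139,P'} and f_{139,Q'} via the 8-bit ladder of 139=10001011_2; evaluate at shifted divisors; quotient in F_{89669497849007^2}.
f_P(D_Q)/f_Q(D_P) = 29099407125885 + 51517917403887*t.
Raise to 31: e(P,Q) = 46905249125402 + 43296378335348*t in mu_{139}.

46905249125402 + 43296378335348*t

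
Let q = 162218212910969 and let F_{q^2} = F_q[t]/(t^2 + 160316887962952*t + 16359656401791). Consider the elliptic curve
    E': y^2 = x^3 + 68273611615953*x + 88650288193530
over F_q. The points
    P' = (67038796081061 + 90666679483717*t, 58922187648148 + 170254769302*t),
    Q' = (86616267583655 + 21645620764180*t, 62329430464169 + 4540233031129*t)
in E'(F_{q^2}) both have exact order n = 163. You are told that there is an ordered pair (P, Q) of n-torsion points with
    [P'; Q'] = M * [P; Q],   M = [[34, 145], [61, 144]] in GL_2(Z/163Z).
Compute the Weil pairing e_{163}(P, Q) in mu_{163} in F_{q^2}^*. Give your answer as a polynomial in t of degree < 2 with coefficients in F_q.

Alternating bilinearity on E[163] (values in mu_{163} in F_{162218212910969^2}) gives e(P',Q') = e(P,Q)^det(M).
34*144 - 145*61 = -3949; reduced mod 163: det = 126, inverse 22.
Build f_{163,P'} and f_{163,Q'} via the 8-bit ladder of 163=10100011_2; evaluate at shifted divisors; quotient in F_{162218212910969^2}.
Miller gives e_{163}(P',Q') = 128765092133890 + 7979931847820*t in F_{162218212910969^2}.
Raise to 22: e(P,Q) = 24643051362842 + 44376616238574*t in mu_{163}.

24643051362842 + 44376616238574*t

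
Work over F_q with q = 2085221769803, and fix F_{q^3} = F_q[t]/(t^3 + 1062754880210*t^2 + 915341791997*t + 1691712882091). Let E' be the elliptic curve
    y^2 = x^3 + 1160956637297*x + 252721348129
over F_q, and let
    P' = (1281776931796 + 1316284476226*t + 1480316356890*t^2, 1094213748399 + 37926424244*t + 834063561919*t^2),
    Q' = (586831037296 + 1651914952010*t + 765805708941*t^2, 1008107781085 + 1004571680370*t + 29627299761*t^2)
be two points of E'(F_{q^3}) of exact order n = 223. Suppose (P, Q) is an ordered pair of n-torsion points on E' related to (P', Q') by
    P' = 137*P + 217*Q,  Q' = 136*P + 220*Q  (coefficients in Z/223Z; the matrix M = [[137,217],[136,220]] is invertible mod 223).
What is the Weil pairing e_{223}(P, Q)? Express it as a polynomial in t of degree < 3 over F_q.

e_{223} is bilinear + alternating on E[223], so e_{223}(137*P + 217*Q, 136*P + 220*Q) = e_{223}(P,Q)^(137*220-217*136).
So e_{223}(P,Q) = e_{223}(P',Q')^{87}, since 182*87 = 1 mod 223.
Double-and-add over 11011111: 8-1 doublings, 7-1 additions; each step l_{T,T}/v_{2T} or l_{T,P'}/v at Q'+S for random S.
Result: e(P',Q') = 1420108924865 + 455690033942*t + 610981712476*t^2.
Hence e(P,Q) = 740460221316 + 80584325498*t + 173748781037*t^2 in F_{2085221769803^3}^*.

740460221316 + 80584325498*t + 173748781037*t^2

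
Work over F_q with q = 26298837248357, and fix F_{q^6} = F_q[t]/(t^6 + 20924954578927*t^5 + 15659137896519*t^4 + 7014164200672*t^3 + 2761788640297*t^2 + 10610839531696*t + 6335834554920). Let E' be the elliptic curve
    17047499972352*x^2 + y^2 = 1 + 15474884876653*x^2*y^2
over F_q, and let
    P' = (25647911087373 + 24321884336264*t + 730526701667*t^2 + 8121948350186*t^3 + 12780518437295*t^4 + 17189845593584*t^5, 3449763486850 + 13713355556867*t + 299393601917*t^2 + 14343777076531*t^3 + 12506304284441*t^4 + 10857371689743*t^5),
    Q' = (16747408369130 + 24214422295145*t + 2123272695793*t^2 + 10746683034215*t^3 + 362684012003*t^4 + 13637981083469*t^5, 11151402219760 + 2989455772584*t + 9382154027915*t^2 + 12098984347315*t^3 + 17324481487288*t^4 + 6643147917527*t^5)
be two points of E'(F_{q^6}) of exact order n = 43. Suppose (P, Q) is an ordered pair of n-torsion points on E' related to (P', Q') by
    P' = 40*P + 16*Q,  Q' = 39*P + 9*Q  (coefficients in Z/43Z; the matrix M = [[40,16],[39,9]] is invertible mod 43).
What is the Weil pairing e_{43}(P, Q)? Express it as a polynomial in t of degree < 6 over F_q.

21631468278360 + 5293445482706*t + 23884237185385*t^2 + 7437916147300*t^3 + 21811082722634*t^4 + 5785374141423*t^5

Under M = [[40,16],[39,9]] in GL_2(Z/43), e_{43}(P',Q') = e_{43}(P,Q)^(40*9-16*39 mod 43).
40*9 - 16*39 = -264; reduced mod 43: det = 37, inverse 7.
Edwards a_E,d_E -> Montgomery A=8840615437129,B=24539189430323 -> Weierstrass 1316506855226,16626960721904 via alpha=9803537016227,beta=6967863086014.
Double-and-add over 101011: 6-1 doublings, 4-1 additions; each step l_{T,T}/v_{2T} or l_{T,P'}/v at Q'+S for random S.
So e_{43}(P',Q') = 20870781556964 + 572141996805*t + 10106674033768*t^2 + 19067866685359*t^3 + 15115968105988*t^4 + 4757600474719*t^5.
Finally e_{43}(P,Q) = 21631468278360 + 5293445482706*t + 23884237185385*t^2 + 7437916147300*t^3 + 21811082722634*t^4 + 5785374141423*t^5.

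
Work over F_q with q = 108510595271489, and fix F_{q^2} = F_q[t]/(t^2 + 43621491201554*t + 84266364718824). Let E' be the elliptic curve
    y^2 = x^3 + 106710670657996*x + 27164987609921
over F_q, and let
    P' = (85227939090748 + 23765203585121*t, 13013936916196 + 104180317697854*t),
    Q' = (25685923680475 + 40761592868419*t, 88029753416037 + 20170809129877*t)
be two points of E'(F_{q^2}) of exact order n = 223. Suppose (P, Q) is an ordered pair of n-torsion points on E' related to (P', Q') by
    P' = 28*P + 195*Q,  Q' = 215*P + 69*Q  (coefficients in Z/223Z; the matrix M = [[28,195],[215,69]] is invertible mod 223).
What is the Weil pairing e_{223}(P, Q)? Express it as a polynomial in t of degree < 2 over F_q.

73143981640012 + 42754580315500*t

Since e_{223}(P,P)=e_{223}(Q,Q)=1 and e_{223}(Q,P)=e_{223}(P,Q)^{-1}, expanding e_{223}(28*P + 195*Q,215*P + 69*Q) leaves e(P,Q)^det(M).
det(M) mod 223 = 147; its inverse in (Z/223)^* is 44 (check: 147*44 mod 223 = 1).
Double-and-add over 11011111: 8-1 doublings, 7-1 additions; each step l_{T,T}/v_{2T} or l_{T,P'}/v at Q'+S for random S.
The quotient is 21354107506654 + 82110237131031*t.
Finally e_{223}(P,Q) = 73143981640012 + 42754580315500*t.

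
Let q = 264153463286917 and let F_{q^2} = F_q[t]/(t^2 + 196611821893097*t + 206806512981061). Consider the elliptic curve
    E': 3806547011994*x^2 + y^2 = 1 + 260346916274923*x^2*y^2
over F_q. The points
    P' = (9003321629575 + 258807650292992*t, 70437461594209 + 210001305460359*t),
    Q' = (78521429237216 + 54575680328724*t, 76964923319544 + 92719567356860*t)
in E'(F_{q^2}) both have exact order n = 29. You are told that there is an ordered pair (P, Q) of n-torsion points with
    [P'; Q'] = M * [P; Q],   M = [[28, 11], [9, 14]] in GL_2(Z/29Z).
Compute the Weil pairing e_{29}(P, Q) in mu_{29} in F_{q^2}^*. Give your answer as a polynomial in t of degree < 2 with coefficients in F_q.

219915964566695 + 229192675042444*t

e_{29} is bilinear + alternating on E[29], so e_{29}(28*P + 11*Q, 9*P + 14*Q) = e_{29}(P,Q)^(28*14-11*9).
Hence e(P,Q) = e(P',Q')^{10} where 10 = 3^{-1} mod 29.
Edwards->Montgomery: u=(1+y)/(1-y), v=u/x -> 256899721189028v^2=u^3+u; then x_W=1903273505997u: y^2=x^3+21267668177329*x.
Double-and-add over 11101: 5-1 doublings, 4-1 additions; each step l_{T,T}/v_{2T} or l_{T,P'}/v at Q'+S for random S.
e_{29}(P',Q') = 33666822735232 + 113021003956367*t.
Hence e(P,Q) = 219915964566695 + 229192675042444*t in F_{264153463286917^2}^*.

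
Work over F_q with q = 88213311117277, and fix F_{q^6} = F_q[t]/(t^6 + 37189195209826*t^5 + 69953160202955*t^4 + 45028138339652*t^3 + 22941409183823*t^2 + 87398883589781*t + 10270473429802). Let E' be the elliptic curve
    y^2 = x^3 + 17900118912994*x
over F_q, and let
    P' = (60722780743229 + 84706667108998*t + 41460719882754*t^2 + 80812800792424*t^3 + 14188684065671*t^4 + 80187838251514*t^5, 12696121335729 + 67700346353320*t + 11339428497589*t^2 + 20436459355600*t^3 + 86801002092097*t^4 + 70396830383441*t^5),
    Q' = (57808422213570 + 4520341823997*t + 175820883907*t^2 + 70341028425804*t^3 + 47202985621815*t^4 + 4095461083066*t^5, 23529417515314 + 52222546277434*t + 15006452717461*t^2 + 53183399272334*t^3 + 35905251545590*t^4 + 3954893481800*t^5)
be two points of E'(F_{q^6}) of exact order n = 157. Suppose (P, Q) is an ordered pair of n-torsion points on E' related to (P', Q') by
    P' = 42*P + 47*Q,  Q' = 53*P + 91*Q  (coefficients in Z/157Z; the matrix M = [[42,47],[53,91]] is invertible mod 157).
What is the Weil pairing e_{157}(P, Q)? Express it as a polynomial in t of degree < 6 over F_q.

67374938008954 + 13680801123704*t + 24575972073258*t^2 + 46400476292804*t^3 + 11571452319573*t^4 + 14586154324246*t^5

Alternating bilinearity on E[157] (values in mu_{157} in F_{88213311117277^6}) gives e(P',Q') = e(P,Q)^det(M).
So e_{157}(P,Q) = e_{157}(P',Q')^{67}, since 75*67 = 1 mod 157.
Build f_{157,P'} and f_{157,Q'} via the 8-bit ladder of 157=10011101_2; evaluate at shifted divisors; quotient in F_{88213311117277^6}.
f_P(D_Q)/f_Q(D_P) = 5033344796510 + 39439022696047*t + 10736902625269*t^2 + 27204996681624*t^3 + 47310744543068*t^4 + 40903123525705*t^5.
e_{157}(P,Q) = (5033344796510 + 39439022696047*t + 10736902625269*t^2 + 27204996681624*t^3 + 47310744543068*t^4 + 40903123525705*t^5)^{67} = 67374938008954 + 13680801123704*t + 24575972073258*t^2 + 46400476292804*t^3 + 11571452319573*t^4 + 14586154324246*t^5.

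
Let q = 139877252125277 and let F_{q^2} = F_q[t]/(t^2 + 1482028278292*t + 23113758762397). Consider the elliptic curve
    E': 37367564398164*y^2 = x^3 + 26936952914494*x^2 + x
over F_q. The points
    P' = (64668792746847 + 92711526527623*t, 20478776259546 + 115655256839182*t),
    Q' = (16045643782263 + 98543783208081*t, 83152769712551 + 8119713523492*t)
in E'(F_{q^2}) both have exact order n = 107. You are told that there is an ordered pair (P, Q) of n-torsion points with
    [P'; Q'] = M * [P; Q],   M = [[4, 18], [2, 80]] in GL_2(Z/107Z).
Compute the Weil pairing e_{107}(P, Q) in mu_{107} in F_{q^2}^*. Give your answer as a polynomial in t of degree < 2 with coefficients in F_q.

134618933096191 + 52290176111797*t

The 107-Weil pairing on E[107] over F_{139877252125277} is alternating-bilinear: e_{107}(P',Q') = e_{107}(P,Q)^det(M).
4*80 - 18*2 = 284; reduced mod 107: det = 70, inverse 26.
Montgomery->Weierstrass: x_W = 49871306045241*x+98280899756703, y_W=49871306045241*y on F_{139877252125277}; lands on y^2=x^3+106198687883486*x+103991768356356.
Double-and-add over 1101011: 7-1 doublings, 5-1 additions; each step l_{T,T}/v_{2T} or l_{T,P'}/v at Q'+S for random S.
Miller gives e_{107}(P',Q') = 34743825270286 + 74038544203210*t in F_{139877252125277^2}.
Hence e(P,Q) = 134618933096191 + 52290176111797*t in F_{139877252125277^2}^*.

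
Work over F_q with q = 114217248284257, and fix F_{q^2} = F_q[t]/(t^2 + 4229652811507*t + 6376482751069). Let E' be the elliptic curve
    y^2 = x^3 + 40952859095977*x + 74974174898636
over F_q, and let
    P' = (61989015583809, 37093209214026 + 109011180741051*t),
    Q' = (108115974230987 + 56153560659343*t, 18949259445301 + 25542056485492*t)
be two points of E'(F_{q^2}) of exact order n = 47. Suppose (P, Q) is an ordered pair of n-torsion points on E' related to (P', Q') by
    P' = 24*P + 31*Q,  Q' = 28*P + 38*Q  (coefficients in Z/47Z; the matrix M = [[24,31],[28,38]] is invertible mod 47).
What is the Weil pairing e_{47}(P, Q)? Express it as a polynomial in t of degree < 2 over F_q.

The 47-Weil pairing on E[47] over F_{114217248284257} is alternating-bilinear: e_{47}(P',Q') = e_{47}(P,Q)^det(M).
det(M) mod 47 = 44; its inverse in (Z/47)^* is 31 (check: 44*31 mod 47 = 1).
Double-and-add over 101111: 6-1 doublings, 5-1 additions; each step l_{T,T}/v_{2T} or l_{T,P'}/v at Q'+S for random S.
f_P(D_Q)/f_Q(D_P) = 2510699463564 + 15748121442155*t.
Raise to 31: e(P,Q) = 30987809812160 + 98735338405626*t in mu_{47}.

30987809812160 + 98735338405626*t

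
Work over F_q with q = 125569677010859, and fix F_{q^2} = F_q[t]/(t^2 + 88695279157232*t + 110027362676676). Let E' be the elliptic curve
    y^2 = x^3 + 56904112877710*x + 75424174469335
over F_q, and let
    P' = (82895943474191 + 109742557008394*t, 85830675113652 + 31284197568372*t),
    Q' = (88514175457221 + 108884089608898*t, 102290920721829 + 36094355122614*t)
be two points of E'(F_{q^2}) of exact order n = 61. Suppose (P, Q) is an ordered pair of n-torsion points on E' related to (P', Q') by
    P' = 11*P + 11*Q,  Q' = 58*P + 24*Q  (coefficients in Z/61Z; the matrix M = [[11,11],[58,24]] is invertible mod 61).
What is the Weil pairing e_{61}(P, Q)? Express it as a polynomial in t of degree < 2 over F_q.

Alternating bilinearity on E[61] (values in mu_{61} in F_{125569677010859^2}) gives e(P',Q') = e(P,Q)^det(M).
So e_{61}(P,Q) = e_{61}(P',Q')^{38}, since 53*38 = 1 mod 61.
Run Miller on y^2=x^3+56904112877710*x+75424174469335 over F_{125569677010859}: ladder 111101 (6 bits); e = f_P(D_Q)/f_Q(D_P).
Miller gives e_{61}(P',Q') = 104873322999883 + 41647385386745*t in F_{125569677010859^2}.
Hence e(P,Q) = 28254418238233 + 9256830805072*t in F_{125569677010859^2}^*.

28254418238233 + 9256830805072*t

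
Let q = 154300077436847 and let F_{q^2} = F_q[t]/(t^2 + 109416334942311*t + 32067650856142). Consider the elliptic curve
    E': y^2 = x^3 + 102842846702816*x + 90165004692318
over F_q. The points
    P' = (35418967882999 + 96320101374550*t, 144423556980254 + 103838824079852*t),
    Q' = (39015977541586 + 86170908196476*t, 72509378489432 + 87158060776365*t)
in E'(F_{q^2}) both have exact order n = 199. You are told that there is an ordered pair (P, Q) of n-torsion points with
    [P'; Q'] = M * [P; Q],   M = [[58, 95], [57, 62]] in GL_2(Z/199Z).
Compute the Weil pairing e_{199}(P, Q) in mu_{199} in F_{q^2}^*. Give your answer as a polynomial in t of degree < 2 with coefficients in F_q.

Under M = [[58,95],[57,62]] in GL_2(Z/199), e_{199}(P',Q') = e_{199}(P,Q)^(58*62-95*57 mod 199).
det M = 58*62 - 95*57 = -1819 = 171 (mod 199); 171^{-1} = 135 (mod 199).
Miller loop for e_{199} over F_{154300077436847^2}: bits of 199 = 11000111; 7 double steps + 4 add steps, l/v at each.
So e_{199}(P',Q') = 41652828924982 + 98721573414494*t.
Thus e_{199}(P,Q) = 3083010525238 + 114755902135678*t.

3083010525238 + 114755902135678*t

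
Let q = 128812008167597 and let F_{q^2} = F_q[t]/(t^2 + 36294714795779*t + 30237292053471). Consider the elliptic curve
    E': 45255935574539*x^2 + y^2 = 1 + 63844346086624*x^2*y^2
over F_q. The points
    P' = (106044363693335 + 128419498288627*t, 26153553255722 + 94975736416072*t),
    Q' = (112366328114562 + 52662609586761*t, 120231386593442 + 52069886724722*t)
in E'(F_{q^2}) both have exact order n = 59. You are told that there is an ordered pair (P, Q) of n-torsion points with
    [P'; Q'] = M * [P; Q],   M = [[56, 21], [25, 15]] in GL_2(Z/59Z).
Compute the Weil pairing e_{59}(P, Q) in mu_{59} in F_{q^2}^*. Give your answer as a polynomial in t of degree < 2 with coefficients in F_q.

The 59-Weil pairing on E[59] over F_{128812008167597} is alternating-bilinear: e_{59}(P',Q') = e_{59}(P,Q)^det(M).
det(M) mod 59 = 20; its inverse in (Z/59)^* is 3 (check: 20*3 mod 59 = 1).
Map (x,y)_Ed via u=(1+y)/(1-y), v=(1+y)/((1-y)x) to Montgomery A=60070320505122,B=49464414863904; then to (a',b')=(91293407881405,57476905954739).
Build f_{59,P'} and f_{59,Q'} via the 6-bit ladder of 59=111011_2; evaluate at shifted divisors; quotient in F_{128812008167597^2}.
So e_{59}(P',Q') = 56930407175424 + 22408097530823*t.
Finally e_{59}(P,Q) = 90932364734849 + 80641726210981*t.

90932364734849 + 80641726210981*t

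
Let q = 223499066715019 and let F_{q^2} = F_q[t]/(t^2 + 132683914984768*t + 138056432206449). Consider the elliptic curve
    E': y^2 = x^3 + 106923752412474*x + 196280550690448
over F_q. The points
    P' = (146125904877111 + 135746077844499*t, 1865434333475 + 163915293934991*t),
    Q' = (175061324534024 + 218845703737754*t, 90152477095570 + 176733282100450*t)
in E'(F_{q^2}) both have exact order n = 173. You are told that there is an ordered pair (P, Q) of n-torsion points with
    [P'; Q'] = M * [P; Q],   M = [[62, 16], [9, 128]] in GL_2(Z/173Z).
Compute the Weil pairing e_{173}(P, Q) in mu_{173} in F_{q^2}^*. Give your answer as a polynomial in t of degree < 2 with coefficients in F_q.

The 173-Weil pairing on E[173] over F_{223499066715019} is alternating-bilinear: e_{173}(P',Q') = e_{173}(P,Q)^det(M).
So e_{173}(P,Q) = e_{173}(P',Q')^{99}, since 7*99 = 1 mod 173.
Build f_{173,P'} and f_{173,Q'} via the 8-bit ladder of 173=10101101_2; evaluate at shifted divisors; quotient in F_{223499066715019^2}.
So e_{173}(P',Q') = 370636642156 + 15076873492193*t.
Raise to 99: e(P,Q) = 38451540949566 + 171651531008339*t in mu_{173}.

38451540949566 + 171651531008339*t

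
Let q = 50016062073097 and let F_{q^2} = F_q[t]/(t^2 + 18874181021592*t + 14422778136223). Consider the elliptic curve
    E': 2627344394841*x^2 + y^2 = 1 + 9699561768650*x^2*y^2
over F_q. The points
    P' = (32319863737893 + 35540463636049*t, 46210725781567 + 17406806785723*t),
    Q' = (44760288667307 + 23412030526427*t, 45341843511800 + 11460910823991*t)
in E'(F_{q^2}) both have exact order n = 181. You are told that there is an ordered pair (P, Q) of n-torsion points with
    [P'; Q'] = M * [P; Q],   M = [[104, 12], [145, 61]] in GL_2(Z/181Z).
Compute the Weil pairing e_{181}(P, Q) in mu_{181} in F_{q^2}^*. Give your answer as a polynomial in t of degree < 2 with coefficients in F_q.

36864459653519 + 37851682026283*t

Under M = [[104,12],[145,61]] in GL_2(Z/181), e_{181}(P',Q') = e_{181}(P,Q)^(104*61-12*145 mod 181).
det(M) mod 181 = 79; its inverse in (Z/181)^* is 55 (check: 79*55 mod 181 = 1).
Edwards a_E,d_E -> Montgomery A=6543681591450,B=41996978450647 -> Weierstrass 45258170047155,0 via alpha=10390494706098,beta=10735961174822.
Run Miller on y^2=x^3+45258170047155*x over F_{50016062073097}: ladder 10110101 (8 bits); e = f_P(D_Q)/f_Q(D_P).
e_{181}(P',Q') = 6257346880222 + 16529199193136*t.
Finally e_{181}(P,Q) = 36864459653519 + 37851682026283*t.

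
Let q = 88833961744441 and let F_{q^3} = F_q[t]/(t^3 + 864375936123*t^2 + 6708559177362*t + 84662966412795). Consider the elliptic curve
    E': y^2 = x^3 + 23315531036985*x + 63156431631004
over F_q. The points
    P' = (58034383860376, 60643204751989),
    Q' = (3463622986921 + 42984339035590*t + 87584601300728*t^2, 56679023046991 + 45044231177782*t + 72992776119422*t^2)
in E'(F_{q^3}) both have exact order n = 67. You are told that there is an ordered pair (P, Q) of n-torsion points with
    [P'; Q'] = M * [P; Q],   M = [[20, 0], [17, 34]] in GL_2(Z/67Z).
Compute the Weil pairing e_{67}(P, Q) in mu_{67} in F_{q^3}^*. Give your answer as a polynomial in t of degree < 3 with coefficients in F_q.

714874439029 + 30552272154867*t + 24206817517081*t^2

The 67-Weil pairing on E[67] over F_{88833961744441} is alternating-bilinear: e_{67}(P',Q') = e_{67}(P,Q)^det(M).
Hence e(P,Q) = e(P',Q')^{47} where 47 = 10^{-1} mod 67.
Build f_{67,P'} and f_{67,Q'} via the 7-bit ladder of 67=1000011_2; evaluate at shifted divisors; quotient in F_{88833961744441^3}.
f_P(D_Q)/f_Q(D_P) = 86424457311809 + 9012444301339*t + 53740577351894*t^2.
(86424457311809 + 9012444301339*t + 53740577351894*t^2)^{47} mod (88833961744441,f) = 714874439029 + 30552272154867*t + 24206817517081*t^2.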